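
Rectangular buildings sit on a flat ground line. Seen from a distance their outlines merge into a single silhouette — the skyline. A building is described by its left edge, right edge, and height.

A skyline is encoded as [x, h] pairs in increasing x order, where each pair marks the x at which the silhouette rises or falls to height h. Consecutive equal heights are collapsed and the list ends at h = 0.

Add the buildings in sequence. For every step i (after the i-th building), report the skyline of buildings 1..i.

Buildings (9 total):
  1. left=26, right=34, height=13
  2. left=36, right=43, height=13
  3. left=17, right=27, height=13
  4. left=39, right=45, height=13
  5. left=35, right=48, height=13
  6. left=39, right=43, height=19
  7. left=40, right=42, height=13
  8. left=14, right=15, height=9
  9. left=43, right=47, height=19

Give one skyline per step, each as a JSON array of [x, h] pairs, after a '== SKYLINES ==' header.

== SKYLINES ==
[[26,13],[34,0]]
[[26,13],[34,0],[36,13],[43,0]]
[[17,13],[34,0],[36,13],[43,0]]
[[17,13],[34,0],[36,13],[45,0]]
[[17,13],[34,0],[35,13],[48,0]]
[[17,13],[34,0],[35,13],[39,19],[43,13],[48,0]]
[[17,13],[34,0],[35,13],[39,19],[43,13],[48,0]]
[[14,9],[15,0],[17,13],[34,0],[35,13],[39,19],[43,13],[48,0]]
[[14,9],[15,0],[17,13],[34,0],[35,13],[39,19],[47,13],[48,0]]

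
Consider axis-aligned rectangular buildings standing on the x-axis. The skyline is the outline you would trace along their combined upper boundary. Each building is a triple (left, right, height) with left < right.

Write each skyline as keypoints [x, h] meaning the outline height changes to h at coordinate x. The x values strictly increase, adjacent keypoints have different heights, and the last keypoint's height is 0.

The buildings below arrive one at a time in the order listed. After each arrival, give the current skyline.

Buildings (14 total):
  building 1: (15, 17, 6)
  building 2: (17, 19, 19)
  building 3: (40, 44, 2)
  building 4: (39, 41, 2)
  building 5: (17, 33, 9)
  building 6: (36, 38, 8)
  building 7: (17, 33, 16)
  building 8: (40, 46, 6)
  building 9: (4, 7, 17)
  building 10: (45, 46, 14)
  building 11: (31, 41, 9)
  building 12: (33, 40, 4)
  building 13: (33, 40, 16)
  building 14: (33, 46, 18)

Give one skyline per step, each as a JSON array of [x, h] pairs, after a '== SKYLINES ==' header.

== SKYLINES ==
[[15,6],[17,0]]
[[15,6],[17,19],[19,0]]
[[15,6],[17,19],[19,0],[40,2],[44,0]]
[[15,6],[17,19],[19,0],[39,2],[44,0]]
[[15,6],[17,19],[19,9],[33,0],[39,2],[44,0]]
[[15,6],[17,19],[19,9],[33,0],[36,8],[38,0],[39,2],[44,0]]
[[15,6],[17,19],[19,16],[33,0],[36,8],[38,0],[39,2],[44,0]]
[[15,6],[17,19],[19,16],[33,0],[36,8],[38,0],[39,2],[40,6],[46,0]]
[[4,17],[7,0],[15,6],[17,19],[19,16],[33,0],[36,8],[38,0],[39,2],[40,6],[46,0]]
[[4,17],[7,0],[15,6],[17,19],[19,16],[33,0],[36,8],[38,0],[39,2],[40,6],[45,14],[46,0]]
[[4,17],[7,0],[15,6],[17,19],[19,16],[33,9],[41,6],[45,14],[46,0]]
[[4,17],[7,0],[15,6],[17,19],[19,16],[33,9],[41,6],[45,14],[46,0]]
[[4,17],[7,0],[15,6],[17,19],[19,16],[40,9],[41,6],[45,14],[46,0]]
[[4,17],[7,0],[15,6],[17,19],[19,16],[33,18],[46,0]]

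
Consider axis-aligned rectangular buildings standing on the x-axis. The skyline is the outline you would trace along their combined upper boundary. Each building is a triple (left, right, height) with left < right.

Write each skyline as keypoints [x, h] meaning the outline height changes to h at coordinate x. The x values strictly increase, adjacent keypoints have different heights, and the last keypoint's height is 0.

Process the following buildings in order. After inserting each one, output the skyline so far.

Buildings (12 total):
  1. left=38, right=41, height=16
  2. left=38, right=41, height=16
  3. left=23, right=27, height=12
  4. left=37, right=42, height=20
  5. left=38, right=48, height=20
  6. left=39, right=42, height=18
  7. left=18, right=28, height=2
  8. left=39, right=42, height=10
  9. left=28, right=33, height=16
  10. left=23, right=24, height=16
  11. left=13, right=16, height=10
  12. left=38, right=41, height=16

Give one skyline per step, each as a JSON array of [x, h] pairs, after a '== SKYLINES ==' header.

== SKYLINES ==
[[38,16],[41,0]]
[[38,16],[41,0]]
[[23,12],[27,0],[38,16],[41,0]]
[[23,12],[27,0],[37,20],[42,0]]
[[23,12],[27,0],[37,20],[48,0]]
[[23,12],[27,0],[37,20],[48,0]]
[[18,2],[23,12],[27,2],[28,0],[37,20],[48,0]]
[[18,2],[23,12],[27,2],[28,0],[37,20],[48,0]]
[[18,2],[23,12],[27,2],[28,16],[33,0],[37,20],[48,0]]
[[18,2],[23,16],[24,12],[27,2],[28,16],[33,0],[37,20],[48,0]]
[[13,10],[16,0],[18,2],[23,16],[24,12],[27,2],[28,16],[33,0],[37,20],[48,0]]
[[13,10],[16,0],[18,2],[23,16],[24,12],[27,2],[28,16],[33,0],[37,20],[48,0]]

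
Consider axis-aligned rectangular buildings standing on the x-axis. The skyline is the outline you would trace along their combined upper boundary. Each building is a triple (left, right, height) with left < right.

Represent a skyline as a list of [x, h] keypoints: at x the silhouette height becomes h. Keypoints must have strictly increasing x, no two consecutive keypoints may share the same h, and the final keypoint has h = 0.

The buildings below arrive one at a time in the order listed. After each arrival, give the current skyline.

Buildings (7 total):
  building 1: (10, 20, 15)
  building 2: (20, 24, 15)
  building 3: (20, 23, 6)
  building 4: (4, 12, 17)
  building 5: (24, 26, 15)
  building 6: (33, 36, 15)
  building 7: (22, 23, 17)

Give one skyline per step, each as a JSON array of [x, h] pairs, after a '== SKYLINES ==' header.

== SKYLINES ==
[[10,15],[20,0]]
[[10,15],[24,0]]
[[10,15],[24,0]]
[[4,17],[12,15],[24,0]]
[[4,17],[12,15],[26,0]]
[[4,17],[12,15],[26,0],[33,15],[36,0]]
[[4,17],[12,15],[22,17],[23,15],[26,0],[33,15],[36,0]]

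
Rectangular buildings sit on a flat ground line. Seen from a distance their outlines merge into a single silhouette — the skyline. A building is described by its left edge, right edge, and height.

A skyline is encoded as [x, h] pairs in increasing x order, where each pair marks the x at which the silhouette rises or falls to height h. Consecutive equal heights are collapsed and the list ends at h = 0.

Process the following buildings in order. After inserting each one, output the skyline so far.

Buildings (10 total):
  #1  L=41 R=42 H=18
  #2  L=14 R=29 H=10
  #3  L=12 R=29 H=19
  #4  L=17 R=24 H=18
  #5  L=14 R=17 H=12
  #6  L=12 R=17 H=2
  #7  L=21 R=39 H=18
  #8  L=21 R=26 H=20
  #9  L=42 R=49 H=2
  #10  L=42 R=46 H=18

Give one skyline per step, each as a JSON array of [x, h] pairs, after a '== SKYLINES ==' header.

== SKYLINES ==
[[41,18],[42,0]]
[[14,10],[29,0],[41,18],[42,0]]
[[12,19],[29,0],[41,18],[42,0]]
[[12,19],[29,0],[41,18],[42,0]]
[[12,19],[29,0],[41,18],[42,0]]
[[12,19],[29,0],[41,18],[42,0]]
[[12,19],[29,18],[39,0],[41,18],[42,0]]
[[12,19],[21,20],[26,19],[29,18],[39,0],[41,18],[42,0]]
[[12,19],[21,20],[26,19],[29,18],[39,0],[41,18],[42,2],[49,0]]
[[12,19],[21,20],[26,19],[29,18],[39,0],[41,18],[46,2],[49,0]]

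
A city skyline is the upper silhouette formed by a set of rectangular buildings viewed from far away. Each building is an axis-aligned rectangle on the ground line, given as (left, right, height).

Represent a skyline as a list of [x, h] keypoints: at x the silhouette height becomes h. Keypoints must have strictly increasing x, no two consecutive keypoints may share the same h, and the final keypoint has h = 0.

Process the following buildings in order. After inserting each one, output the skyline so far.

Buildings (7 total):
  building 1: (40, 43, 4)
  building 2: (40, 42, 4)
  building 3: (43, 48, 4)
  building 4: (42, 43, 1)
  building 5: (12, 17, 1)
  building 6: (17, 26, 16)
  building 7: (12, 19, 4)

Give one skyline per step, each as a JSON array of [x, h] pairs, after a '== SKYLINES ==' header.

== SKYLINES ==
[[40,4],[43,0]]
[[40,4],[43,0]]
[[40,4],[48,0]]
[[40,4],[48,0]]
[[12,1],[17,0],[40,4],[48,0]]
[[12,1],[17,16],[26,0],[40,4],[48,0]]
[[12,4],[17,16],[26,0],[40,4],[48,0]]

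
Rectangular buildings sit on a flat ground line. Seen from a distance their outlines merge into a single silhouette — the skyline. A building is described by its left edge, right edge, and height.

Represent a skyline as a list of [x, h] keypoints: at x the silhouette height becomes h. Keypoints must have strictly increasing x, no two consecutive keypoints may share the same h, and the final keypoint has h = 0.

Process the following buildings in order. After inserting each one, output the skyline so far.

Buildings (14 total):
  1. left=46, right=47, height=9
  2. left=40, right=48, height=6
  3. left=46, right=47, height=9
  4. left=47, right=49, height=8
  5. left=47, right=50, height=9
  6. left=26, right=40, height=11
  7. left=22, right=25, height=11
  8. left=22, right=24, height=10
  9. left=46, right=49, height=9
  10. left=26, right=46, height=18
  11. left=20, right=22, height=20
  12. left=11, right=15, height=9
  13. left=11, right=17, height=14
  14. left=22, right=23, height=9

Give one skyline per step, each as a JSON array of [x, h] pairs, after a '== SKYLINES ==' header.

== SKYLINES ==
[[46,9],[47,0]]
[[40,6],[46,9],[47,6],[48,0]]
[[40,6],[46,9],[47,6],[48,0]]
[[40,6],[46,9],[47,8],[49,0]]
[[40,6],[46,9],[50,0]]
[[26,11],[40,6],[46,9],[50,0]]
[[22,11],[25,0],[26,11],[40,6],[46,9],[50,0]]
[[22,11],[25,0],[26,11],[40,6],[46,9],[50,0]]
[[22,11],[25,0],[26,11],[40,6],[46,9],[50,0]]
[[22,11],[25,0],[26,18],[46,9],[50,0]]
[[20,20],[22,11],[25,0],[26,18],[46,9],[50,0]]
[[11,9],[15,0],[20,20],[22,11],[25,0],[26,18],[46,9],[50,0]]
[[11,14],[17,0],[20,20],[22,11],[25,0],[26,18],[46,9],[50,0]]
[[11,14],[17,0],[20,20],[22,11],[25,0],[26,18],[46,9],[50,0]]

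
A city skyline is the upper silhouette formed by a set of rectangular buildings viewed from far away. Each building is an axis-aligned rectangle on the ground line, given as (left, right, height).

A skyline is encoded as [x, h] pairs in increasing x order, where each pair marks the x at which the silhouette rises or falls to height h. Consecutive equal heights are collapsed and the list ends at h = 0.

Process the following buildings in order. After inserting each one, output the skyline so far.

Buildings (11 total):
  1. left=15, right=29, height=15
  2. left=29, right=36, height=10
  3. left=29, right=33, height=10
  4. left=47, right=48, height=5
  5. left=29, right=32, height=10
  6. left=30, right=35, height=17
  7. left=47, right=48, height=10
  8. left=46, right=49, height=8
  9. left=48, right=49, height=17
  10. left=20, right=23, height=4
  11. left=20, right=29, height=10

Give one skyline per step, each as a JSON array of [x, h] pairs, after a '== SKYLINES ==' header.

== SKYLINES ==
[[15,15],[29,0]]
[[15,15],[29,10],[36,0]]
[[15,15],[29,10],[36,0]]
[[15,15],[29,10],[36,0],[47,5],[48,0]]
[[15,15],[29,10],[36,0],[47,5],[48,0]]
[[15,15],[29,10],[30,17],[35,10],[36,0],[47,5],[48,0]]
[[15,15],[29,10],[30,17],[35,10],[36,0],[47,10],[48,0]]
[[15,15],[29,10],[30,17],[35,10],[36,0],[46,8],[47,10],[48,8],[49,0]]
[[15,15],[29,10],[30,17],[35,10],[36,0],[46,8],[47,10],[48,17],[49,0]]
[[15,15],[29,10],[30,17],[35,10],[36,0],[46,8],[47,10],[48,17],[49,0]]
[[15,15],[29,10],[30,17],[35,10],[36,0],[46,8],[47,10],[48,17],[49,0]]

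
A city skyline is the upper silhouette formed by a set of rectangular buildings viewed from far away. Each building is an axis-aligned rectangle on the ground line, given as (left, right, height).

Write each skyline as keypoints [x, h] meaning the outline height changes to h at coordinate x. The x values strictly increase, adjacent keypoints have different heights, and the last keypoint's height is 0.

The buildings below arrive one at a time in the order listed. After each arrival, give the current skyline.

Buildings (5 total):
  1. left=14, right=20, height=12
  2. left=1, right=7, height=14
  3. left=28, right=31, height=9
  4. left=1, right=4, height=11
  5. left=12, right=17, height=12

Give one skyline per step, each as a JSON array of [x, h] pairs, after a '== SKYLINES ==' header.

== SKYLINES ==
[[14,12],[20,0]]
[[1,14],[7,0],[14,12],[20,0]]
[[1,14],[7,0],[14,12],[20,0],[28,9],[31,0]]
[[1,14],[7,0],[14,12],[20,0],[28,9],[31,0]]
[[1,14],[7,0],[12,12],[20,0],[28,9],[31,0]]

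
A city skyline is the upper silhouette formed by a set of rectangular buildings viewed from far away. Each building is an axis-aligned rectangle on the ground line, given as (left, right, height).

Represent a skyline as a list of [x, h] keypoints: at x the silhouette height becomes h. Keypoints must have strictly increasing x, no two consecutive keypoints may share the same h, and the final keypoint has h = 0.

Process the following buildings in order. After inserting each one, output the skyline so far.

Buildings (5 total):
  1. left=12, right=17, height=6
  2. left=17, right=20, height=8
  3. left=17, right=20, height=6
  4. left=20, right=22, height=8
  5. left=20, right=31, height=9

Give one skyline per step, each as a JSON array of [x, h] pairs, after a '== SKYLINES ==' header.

== SKYLINES ==
[[12,6],[17,0]]
[[12,6],[17,8],[20,0]]
[[12,6],[17,8],[20,0]]
[[12,6],[17,8],[22,0]]
[[12,6],[17,8],[20,9],[31,0]]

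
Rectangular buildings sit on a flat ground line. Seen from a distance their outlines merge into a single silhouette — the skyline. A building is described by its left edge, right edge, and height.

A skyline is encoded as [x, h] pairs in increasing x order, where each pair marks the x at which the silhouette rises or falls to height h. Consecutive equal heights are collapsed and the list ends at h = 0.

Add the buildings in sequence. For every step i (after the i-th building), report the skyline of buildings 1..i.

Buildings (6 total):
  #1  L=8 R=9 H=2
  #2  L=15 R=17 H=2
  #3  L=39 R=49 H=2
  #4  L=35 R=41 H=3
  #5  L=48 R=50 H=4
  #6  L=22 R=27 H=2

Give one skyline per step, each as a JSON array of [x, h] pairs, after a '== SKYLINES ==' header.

== SKYLINES ==
[[8,2],[9,0]]
[[8,2],[9,0],[15,2],[17,0]]
[[8,2],[9,0],[15,2],[17,0],[39,2],[49,0]]
[[8,2],[9,0],[15,2],[17,0],[35,3],[41,2],[49,0]]
[[8,2],[9,0],[15,2],[17,0],[35,3],[41,2],[48,4],[50,0]]
[[8,2],[9,0],[15,2],[17,0],[22,2],[27,0],[35,3],[41,2],[48,4],[50,0]]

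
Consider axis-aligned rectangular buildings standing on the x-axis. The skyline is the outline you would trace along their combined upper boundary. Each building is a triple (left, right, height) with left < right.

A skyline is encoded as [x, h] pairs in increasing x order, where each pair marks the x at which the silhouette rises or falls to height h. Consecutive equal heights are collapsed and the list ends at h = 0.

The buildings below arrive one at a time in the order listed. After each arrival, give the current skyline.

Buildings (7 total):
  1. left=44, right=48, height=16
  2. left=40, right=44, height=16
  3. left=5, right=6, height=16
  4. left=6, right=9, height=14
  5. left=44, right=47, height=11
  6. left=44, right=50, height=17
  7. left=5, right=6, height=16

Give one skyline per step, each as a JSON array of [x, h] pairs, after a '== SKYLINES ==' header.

== SKYLINES ==
[[44,16],[48,0]]
[[40,16],[48,0]]
[[5,16],[6,0],[40,16],[48,0]]
[[5,16],[6,14],[9,0],[40,16],[48,0]]
[[5,16],[6,14],[9,0],[40,16],[48,0]]
[[5,16],[6,14],[9,0],[40,16],[44,17],[50,0]]
[[5,16],[6,14],[9,0],[40,16],[44,17],[50,0]]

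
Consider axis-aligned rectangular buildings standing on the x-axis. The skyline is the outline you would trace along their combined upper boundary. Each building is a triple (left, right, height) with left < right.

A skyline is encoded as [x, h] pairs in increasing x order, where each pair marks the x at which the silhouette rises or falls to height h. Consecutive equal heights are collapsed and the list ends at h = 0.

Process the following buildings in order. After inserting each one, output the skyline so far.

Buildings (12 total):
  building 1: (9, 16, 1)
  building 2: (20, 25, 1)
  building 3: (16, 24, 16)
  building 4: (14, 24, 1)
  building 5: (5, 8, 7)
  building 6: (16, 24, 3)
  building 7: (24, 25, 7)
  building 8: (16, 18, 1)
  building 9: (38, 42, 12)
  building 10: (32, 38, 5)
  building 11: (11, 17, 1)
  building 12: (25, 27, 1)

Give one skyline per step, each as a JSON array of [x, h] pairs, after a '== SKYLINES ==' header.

== SKYLINES ==
[[9,1],[16,0]]
[[9,1],[16,0],[20,1],[25,0]]
[[9,1],[16,16],[24,1],[25,0]]
[[9,1],[16,16],[24,1],[25,0]]
[[5,7],[8,0],[9,1],[16,16],[24,1],[25,0]]
[[5,7],[8,0],[9,1],[16,16],[24,1],[25,0]]
[[5,7],[8,0],[9,1],[16,16],[24,7],[25,0]]
[[5,7],[8,0],[9,1],[16,16],[24,7],[25,0]]
[[5,7],[8,0],[9,1],[16,16],[24,7],[25,0],[38,12],[42,0]]
[[5,7],[8,0],[9,1],[16,16],[24,7],[25,0],[32,5],[38,12],[42,0]]
[[5,7],[8,0],[9,1],[16,16],[24,7],[25,0],[32,5],[38,12],[42,0]]
[[5,7],[8,0],[9,1],[16,16],[24,7],[25,1],[27,0],[32,5],[38,12],[42,0]]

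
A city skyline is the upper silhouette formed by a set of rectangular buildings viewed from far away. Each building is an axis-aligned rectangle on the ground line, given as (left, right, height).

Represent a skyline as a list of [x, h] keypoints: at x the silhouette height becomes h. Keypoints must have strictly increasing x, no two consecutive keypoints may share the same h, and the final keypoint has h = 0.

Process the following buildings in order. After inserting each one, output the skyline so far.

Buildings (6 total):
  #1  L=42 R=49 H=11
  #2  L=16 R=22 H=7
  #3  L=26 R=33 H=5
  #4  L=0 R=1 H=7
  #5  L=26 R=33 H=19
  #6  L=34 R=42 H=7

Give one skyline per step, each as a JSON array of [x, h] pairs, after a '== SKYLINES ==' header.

== SKYLINES ==
[[42,11],[49,0]]
[[16,7],[22,0],[42,11],[49,0]]
[[16,7],[22,0],[26,5],[33,0],[42,11],[49,0]]
[[0,7],[1,0],[16,7],[22,0],[26,5],[33,0],[42,11],[49,0]]
[[0,7],[1,0],[16,7],[22,0],[26,19],[33,0],[42,11],[49,0]]
[[0,7],[1,0],[16,7],[22,0],[26,19],[33,0],[34,7],[42,11],[49,0]]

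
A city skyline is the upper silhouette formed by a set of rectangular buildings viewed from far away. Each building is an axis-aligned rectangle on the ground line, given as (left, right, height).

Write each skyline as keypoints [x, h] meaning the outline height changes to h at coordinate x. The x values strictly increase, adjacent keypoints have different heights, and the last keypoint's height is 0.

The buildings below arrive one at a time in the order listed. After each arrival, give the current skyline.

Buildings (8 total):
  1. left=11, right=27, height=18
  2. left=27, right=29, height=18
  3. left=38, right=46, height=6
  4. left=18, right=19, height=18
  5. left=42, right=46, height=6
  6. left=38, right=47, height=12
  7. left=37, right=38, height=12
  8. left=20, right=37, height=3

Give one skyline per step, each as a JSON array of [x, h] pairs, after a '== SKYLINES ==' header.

== SKYLINES ==
[[11,18],[27,0]]
[[11,18],[29,0]]
[[11,18],[29,0],[38,6],[46,0]]
[[11,18],[29,0],[38,6],[46,0]]
[[11,18],[29,0],[38,6],[46,0]]
[[11,18],[29,0],[38,12],[47,0]]
[[11,18],[29,0],[37,12],[47,0]]
[[11,18],[29,3],[37,12],[47,0]]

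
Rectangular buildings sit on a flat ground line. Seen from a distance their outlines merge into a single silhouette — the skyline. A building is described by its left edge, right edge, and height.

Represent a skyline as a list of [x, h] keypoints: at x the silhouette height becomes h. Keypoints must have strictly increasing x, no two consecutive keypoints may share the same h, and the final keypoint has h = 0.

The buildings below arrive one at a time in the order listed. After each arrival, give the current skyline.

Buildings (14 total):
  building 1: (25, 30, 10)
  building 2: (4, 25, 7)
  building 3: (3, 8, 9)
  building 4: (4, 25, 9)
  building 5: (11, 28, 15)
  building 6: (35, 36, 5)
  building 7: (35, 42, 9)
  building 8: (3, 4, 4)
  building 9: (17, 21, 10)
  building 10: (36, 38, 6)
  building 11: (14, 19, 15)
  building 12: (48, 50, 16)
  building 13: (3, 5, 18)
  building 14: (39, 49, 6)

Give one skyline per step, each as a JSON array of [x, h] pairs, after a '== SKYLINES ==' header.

== SKYLINES ==
[[25,10],[30,0]]
[[4,7],[25,10],[30,0]]
[[3,9],[8,7],[25,10],[30,0]]
[[3,9],[25,10],[30,0]]
[[3,9],[11,15],[28,10],[30,0]]
[[3,9],[11,15],[28,10],[30,0],[35,5],[36,0]]
[[3,9],[11,15],[28,10],[30,0],[35,9],[42,0]]
[[3,9],[11,15],[28,10],[30,0],[35,9],[42,0]]
[[3,9],[11,15],[28,10],[30,0],[35,9],[42,0]]
[[3,9],[11,15],[28,10],[30,0],[35,9],[42,0]]
[[3,9],[11,15],[28,10],[30,0],[35,9],[42,0]]
[[3,9],[11,15],[28,10],[30,0],[35,9],[42,0],[48,16],[50,0]]
[[3,18],[5,9],[11,15],[28,10],[30,0],[35,9],[42,0],[48,16],[50,0]]
[[3,18],[5,9],[11,15],[28,10],[30,0],[35,9],[42,6],[48,16],[50,0]]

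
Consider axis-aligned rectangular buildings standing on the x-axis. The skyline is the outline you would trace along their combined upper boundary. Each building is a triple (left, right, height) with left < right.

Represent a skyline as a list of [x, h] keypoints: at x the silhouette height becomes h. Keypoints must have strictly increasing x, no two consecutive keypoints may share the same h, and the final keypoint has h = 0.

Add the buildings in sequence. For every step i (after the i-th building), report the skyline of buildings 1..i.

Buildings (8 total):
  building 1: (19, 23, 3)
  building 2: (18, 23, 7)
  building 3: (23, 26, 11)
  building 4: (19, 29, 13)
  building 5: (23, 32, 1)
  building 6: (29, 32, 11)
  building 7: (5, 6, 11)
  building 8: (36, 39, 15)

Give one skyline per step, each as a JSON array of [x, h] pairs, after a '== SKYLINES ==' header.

== SKYLINES ==
[[19,3],[23,0]]
[[18,7],[23,0]]
[[18,7],[23,11],[26,0]]
[[18,7],[19,13],[29,0]]
[[18,7],[19,13],[29,1],[32,0]]
[[18,7],[19,13],[29,11],[32,0]]
[[5,11],[6,0],[18,7],[19,13],[29,11],[32,0]]
[[5,11],[6,0],[18,7],[19,13],[29,11],[32,0],[36,15],[39,0]]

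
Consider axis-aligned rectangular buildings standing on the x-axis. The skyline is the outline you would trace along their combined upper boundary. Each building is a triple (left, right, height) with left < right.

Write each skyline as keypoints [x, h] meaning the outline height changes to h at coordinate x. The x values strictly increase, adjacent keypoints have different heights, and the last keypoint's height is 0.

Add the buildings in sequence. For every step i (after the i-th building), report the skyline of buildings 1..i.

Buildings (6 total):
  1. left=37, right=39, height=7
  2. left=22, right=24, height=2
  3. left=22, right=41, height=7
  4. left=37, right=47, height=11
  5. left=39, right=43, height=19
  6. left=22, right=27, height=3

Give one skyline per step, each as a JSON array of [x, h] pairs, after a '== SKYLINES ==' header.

== SKYLINES ==
[[37,7],[39,0]]
[[22,2],[24,0],[37,7],[39,0]]
[[22,7],[41,0]]
[[22,7],[37,11],[47,0]]
[[22,7],[37,11],[39,19],[43,11],[47,0]]
[[22,7],[37,11],[39,19],[43,11],[47,0]]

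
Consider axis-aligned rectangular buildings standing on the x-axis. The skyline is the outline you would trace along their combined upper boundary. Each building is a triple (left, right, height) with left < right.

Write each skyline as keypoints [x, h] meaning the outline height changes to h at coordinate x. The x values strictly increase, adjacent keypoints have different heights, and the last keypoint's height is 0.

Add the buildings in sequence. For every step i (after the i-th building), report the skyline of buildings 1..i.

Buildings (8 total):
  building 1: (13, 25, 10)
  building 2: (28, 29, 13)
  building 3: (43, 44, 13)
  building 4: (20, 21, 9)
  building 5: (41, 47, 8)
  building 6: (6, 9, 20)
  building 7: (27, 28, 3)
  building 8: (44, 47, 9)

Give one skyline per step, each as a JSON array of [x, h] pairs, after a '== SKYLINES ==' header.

== SKYLINES ==
[[13,10],[25,0]]
[[13,10],[25,0],[28,13],[29,0]]
[[13,10],[25,0],[28,13],[29,0],[43,13],[44,0]]
[[13,10],[25,0],[28,13],[29,0],[43,13],[44,0]]
[[13,10],[25,0],[28,13],[29,0],[41,8],[43,13],[44,8],[47,0]]
[[6,20],[9,0],[13,10],[25,0],[28,13],[29,0],[41,8],[43,13],[44,8],[47,0]]
[[6,20],[9,0],[13,10],[25,0],[27,3],[28,13],[29,0],[41,8],[43,13],[44,8],[47,0]]
[[6,20],[9,0],[13,10],[25,0],[27,3],[28,13],[29,0],[41,8],[43,13],[44,9],[47,0]]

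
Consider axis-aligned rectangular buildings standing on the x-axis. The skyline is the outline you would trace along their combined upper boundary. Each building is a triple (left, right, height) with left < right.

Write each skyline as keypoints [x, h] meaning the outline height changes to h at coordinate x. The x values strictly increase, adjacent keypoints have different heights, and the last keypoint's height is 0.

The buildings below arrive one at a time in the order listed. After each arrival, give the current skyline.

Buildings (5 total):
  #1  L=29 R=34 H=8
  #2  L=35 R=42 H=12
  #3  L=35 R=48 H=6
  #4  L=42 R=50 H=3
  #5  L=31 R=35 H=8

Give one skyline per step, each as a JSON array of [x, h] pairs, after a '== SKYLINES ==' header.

== SKYLINES ==
[[29,8],[34,0]]
[[29,8],[34,0],[35,12],[42,0]]
[[29,8],[34,0],[35,12],[42,6],[48,0]]
[[29,8],[34,0],[35,12],[42,6],[48,3],[50,0]]
[[29,8],[35,12],[42,6],[48,3],[50,0]]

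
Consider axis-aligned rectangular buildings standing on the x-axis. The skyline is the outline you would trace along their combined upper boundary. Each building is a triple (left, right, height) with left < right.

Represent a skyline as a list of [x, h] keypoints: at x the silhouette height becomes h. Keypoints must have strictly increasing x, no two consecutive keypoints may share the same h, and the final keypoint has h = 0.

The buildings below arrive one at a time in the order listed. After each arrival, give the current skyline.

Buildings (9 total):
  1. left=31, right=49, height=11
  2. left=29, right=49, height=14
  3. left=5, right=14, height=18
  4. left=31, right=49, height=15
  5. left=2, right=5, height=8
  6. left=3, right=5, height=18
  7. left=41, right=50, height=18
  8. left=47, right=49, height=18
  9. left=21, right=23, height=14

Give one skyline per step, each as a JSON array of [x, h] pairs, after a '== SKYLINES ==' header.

== SKYLINES ==
[[31,11],[49,0]]
[[29,14],[49,0]]
[[5,18],[14,0],[29,14],[49,0]]
[[5,18],[14,0],[29,14],[31,15],[49,0]]
[[2,8],[5,18],[14,0],[29,14],[31,15],[49,0]]
[[2,8],[3,18],[14,0],[29,14],[31,15],[49,0]]
[[2,8],[3,18],[14,0],[29,14],[31,15],[41,18],[50,0]]
[[2,8],[3,18],[14,0],[29,14],[31,15],[41,18],[50,0]]
[[2,8],[3,18],[14,0],[21,14],[23,0],[29,14],[31,15],[41,18],[50,0]]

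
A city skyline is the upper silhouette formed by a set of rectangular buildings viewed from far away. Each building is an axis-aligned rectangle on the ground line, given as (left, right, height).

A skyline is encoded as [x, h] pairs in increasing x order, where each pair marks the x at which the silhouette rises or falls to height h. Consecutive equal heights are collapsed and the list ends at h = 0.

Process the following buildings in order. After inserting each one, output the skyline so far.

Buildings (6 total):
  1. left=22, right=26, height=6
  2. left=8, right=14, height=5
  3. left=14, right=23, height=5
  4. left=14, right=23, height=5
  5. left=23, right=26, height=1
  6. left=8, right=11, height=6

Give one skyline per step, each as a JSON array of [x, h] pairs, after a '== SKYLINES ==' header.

== SKYLINES ==
[[22,6],[26,0]]
[[8,5],[14,0],[22,6],[26,0]]
[[8,5],[22,6],[26,0]]
[[8,5],[22,6],[26,0]]
[[8,5],[22,6],[26,0]]
[[8,6],[11,5],[22,6],[26,0]]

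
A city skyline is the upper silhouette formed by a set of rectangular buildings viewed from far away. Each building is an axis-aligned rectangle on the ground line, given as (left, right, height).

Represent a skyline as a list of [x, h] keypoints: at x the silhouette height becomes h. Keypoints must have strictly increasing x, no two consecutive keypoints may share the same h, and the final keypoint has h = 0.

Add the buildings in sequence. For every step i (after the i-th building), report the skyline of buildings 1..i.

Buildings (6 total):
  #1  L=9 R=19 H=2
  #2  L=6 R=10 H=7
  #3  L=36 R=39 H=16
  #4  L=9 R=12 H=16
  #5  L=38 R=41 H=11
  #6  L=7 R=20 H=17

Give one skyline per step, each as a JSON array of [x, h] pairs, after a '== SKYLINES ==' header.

== SKYLINES ==
[[9,2],[19,0]]
[[6,7],[10,2],[19,0]]
[[6,7],[10,2],[19,0],[36,16],[39,0]]
[[6,7],[9,16],[12,2],[19,0],[36,16],[39,0]]
[[6,7],[9,16],[12,2],[19,0],[36,16],[39,11],[41,0]]
[[6,7],[7,17],[20,0],[36,16],[39,11],[41,0]]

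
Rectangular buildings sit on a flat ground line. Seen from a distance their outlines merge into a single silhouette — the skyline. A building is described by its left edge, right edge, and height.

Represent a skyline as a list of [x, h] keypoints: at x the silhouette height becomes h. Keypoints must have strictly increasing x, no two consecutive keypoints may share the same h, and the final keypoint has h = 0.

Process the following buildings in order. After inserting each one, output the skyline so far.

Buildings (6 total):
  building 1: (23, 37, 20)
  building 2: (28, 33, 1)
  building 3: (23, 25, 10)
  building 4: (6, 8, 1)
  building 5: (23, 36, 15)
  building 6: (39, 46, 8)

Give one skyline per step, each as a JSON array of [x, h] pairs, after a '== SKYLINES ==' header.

== SKYLINES ==
[[23,20],[37,0]]
[[23,20],[37,0]]
[[23,20],[37,0]]
[[6,1],[8,0],[23,20],[37,0]]
[[6,1],[8,0],[23,20],[37,0]]
[[6,1],[8,0],[23,20],[37,0],[39,8],[46,0]]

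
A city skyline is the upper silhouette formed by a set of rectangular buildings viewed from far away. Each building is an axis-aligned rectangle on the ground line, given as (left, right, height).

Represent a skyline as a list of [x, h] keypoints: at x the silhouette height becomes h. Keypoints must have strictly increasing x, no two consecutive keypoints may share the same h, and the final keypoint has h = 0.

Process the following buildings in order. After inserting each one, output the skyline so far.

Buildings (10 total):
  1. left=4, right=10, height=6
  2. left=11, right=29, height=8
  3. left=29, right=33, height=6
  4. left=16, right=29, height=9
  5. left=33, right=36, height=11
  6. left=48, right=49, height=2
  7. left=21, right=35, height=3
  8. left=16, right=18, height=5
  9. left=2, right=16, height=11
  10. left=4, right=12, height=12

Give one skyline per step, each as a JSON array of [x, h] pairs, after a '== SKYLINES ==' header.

== SKYLINES ==
[[4,6],[10,0]]
[[4,6],[10,0],[11,8],[29,0]]
[[4,6],[10,0],[11,8],[29,6],[33,0]]
[[4,6],[10,0],[11,8],[16,9],[29,6],[33,0]]
[[4,6],[10,0],[11,8],[16,9],[29,6],[33,11],[36,0]]
[[4,6],[10,0],[11,8],[16,9],[29,6],[33,11],[36,0],[48,2],[49,0]]
[[4,6],[10,0],[11,8],[16,9],[29,6],[33,11],[36,0],[48,2],[49,0]]
[[4,6],[10,0],[11,8],[16,9],[29,6],[33,11],[36,0],[48,2],[49,0]]
[[2,11],[16,9],[29,6],[33,11],[36,0],[48,2],[49,0]]
[[2,11],[4,12],[12,11],[16,9],[29,6],[33,11],[36,0],[48,2],[49,0]]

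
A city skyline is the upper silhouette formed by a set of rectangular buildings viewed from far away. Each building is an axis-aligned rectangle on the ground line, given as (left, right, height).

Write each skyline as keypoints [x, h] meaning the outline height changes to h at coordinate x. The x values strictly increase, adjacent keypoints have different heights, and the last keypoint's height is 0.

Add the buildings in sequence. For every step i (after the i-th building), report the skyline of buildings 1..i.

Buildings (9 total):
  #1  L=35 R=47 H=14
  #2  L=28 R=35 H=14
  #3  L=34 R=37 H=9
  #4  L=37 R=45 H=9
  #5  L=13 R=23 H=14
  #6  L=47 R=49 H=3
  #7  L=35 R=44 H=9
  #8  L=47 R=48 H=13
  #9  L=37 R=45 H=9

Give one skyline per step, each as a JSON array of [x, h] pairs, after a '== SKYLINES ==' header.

== SKYLINES ==
[[35,14],[47,0]]
[[28,14],[47,0]]
[[28,14],[47,0]]
[[28,14],[47,0]]
[[13,14],[23,0],[28,14],[47,0]]
[[13,14],[23,0],[28,14],[47,3],[49,0]]
[[13,14],[23,0],[28,14],[47,3],[49,0]]
[[13,14],[23,0],[28,14],[47,13],[48,3],[49,0]]
[[13,14],[23,0],[28,14],[47,13],[48,3],[49,0]]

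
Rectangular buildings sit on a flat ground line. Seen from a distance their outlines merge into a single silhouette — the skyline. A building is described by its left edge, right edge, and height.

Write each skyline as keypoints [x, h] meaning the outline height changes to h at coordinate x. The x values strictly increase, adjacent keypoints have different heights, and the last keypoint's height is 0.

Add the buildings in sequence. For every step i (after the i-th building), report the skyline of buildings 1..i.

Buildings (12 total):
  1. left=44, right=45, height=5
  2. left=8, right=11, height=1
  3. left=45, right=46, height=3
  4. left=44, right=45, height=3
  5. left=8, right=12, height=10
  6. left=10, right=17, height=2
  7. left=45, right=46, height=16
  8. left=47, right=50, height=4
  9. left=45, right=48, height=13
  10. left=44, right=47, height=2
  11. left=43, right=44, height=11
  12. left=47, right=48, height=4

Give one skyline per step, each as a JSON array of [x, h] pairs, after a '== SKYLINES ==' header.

== SKYLINES ==
[[44,5],[45,0]]
[[8,1],[11,0],[44,5],[45,0]]
[[8,1],[11,0],[44,5],[45,3],[46,0]]
[[8,1],[11,0],[44,5],[45,3],[46,0]]
[[8,10],[12,0],[44,5],[45,3],[46,0]]
[[8,10],[12,2],[17,0],[44,5],[45,3],[46,0]]
[[8,10],[12,2],[17,0],[44,5],[45,16],[46,0]]
[[8,10],[12,2],[17,0],[44,5],[45,16],[46,0],[47,4],[50,0]]
[[8,10],[12,2],[17,0],[44,5],[45,16],[46,13],[48,4],[50,0]]
[[8,10],[12,2],[17,0],[44,5],[45,16],[46,13],[48,4],[50,0]]
[[8,10],[12,2],[17,0],[43,11],[44,5],[45,16],[46,13],[48,4],[50,0]]
[[8,10],[12,2],[17,0],[43,11],[44,5],[45,16],[46,13],[48,4],[50,0]]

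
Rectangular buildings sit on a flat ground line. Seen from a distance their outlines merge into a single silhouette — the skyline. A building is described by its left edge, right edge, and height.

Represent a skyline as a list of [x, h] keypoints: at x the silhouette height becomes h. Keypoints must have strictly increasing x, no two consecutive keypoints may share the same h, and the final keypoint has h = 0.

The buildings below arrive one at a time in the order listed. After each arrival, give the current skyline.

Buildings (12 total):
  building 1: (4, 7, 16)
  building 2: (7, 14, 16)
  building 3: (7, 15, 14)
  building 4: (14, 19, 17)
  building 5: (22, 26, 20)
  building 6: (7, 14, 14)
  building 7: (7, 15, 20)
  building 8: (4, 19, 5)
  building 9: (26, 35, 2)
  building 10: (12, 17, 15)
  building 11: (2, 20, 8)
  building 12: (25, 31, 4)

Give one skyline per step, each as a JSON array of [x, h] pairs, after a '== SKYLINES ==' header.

== SKYLINES ==
[[4,16],[7,0]]
[[4,16],[14,0]]
[[4,16],[14,14],[15,0]]
[[4,16],[14,17],[19,0]]
[[4,16],[14,17],[19,0],[22,20],[26,0]]
[[4,16],[14,17],[19,0],[22,20],[26,0]]
[[4,16],[7,20],[15,17],[19,0],[22,20],[26,0]]
[[4,16],[7,20],[15,17],[19,0],[22,20],[26,0]]
[[4,16],[7,20],[15,17],[19,0],[22,20],[26,2],[35,0]]
[[4,16],[7,20],[15,17],[19,0],[22,20],[26,2],[35,0]]
[[2,8],[4,16],[7,20],[15,17],[19,8],[20,0],[22,20],[26,2],[35,0]]
[[2,8],[4,16],[7,20],[15,17],[19,8],[20,0],[22,20],[26,4],[31,2],[35,0]]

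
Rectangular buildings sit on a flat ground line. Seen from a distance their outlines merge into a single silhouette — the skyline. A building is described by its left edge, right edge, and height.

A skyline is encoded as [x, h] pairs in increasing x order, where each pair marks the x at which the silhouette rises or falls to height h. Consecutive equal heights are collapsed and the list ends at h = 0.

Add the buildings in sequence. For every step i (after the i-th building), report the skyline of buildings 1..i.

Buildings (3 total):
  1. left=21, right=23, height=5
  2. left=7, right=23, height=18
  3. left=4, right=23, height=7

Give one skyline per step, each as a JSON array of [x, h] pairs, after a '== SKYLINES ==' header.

== SKYLINES ==
[[21,5],[23,0]]
[[7,18],[23,0]]
[[4,7],[7,18],[23,0]]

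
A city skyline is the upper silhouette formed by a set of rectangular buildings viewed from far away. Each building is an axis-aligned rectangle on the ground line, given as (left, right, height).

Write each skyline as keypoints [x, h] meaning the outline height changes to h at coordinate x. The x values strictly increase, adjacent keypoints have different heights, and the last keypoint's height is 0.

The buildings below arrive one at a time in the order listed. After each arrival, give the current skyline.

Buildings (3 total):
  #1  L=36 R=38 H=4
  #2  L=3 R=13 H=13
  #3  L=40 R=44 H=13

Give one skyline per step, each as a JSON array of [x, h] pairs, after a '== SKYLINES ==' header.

== SKYLINES ==
[[36,4],[38,0]]
[[3,13],[13,0],[36,4],[38,0]]
[[3,13],[13,0],[36,4],[38,0],[40,13],[44,0]]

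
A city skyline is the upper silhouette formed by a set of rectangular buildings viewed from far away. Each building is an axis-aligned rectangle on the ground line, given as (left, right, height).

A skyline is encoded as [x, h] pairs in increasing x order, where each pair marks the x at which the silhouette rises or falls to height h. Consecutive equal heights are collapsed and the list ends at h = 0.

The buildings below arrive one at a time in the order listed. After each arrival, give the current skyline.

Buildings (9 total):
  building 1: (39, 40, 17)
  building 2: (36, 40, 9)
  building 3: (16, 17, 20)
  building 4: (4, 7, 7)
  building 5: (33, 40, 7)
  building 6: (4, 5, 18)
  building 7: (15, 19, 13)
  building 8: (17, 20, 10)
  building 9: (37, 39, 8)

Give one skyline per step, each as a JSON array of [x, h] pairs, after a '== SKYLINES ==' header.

== SKYLINES ==
[[39,17],[40,0]]
[[36,9],[39,17],[40,0]]
[[16,20],[17,0],[36,9],[39,17],[40,0]]
[[4,7],[7,0],[16,20],[17,0],[36,9],[39,17],[40,0]]
[[4,7],[7,0],[16,20],[17,0],[33,7],[36,9],[39,17],[40,0]]
[[4,18],[5,7],[7,0],[16,20],[17,0],[33,7],[36,9],[39,17],[40,0]]
[[4,18],[5,7],[7,0],[15,13],[16,20],[17,13],[19,0],[33,7],[36,9],[39,17],[40,0]]
[[4,18],[5,7],[7,0],[15,13],[16,20],[17,13],[19,10],[20,0],[33,7],[36,9],[39,17],[40,0]]
[[4,18],[5,7],[7,0],[15,13],[16,20],[17,13],[19,10],[20,0],[33,7],[36,9],[39,17],[40,0]]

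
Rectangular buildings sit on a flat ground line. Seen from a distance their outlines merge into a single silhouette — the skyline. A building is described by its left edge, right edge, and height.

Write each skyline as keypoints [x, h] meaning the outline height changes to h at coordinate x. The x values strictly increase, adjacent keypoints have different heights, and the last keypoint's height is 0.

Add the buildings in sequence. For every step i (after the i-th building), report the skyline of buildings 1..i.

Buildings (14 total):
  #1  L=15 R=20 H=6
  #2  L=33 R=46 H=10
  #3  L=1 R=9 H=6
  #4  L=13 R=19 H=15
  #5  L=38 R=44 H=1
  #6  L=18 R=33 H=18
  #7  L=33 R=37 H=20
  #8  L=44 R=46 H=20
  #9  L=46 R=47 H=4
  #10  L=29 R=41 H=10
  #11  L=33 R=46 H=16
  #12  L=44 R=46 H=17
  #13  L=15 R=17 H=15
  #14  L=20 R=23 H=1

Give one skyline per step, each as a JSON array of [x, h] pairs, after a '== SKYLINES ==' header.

== SKYLINES ==
[[15,6],[20,0]]
[[15,6],[20,0],[33,10],[46,0]]
[[1,6],[9,0],[15,6],[20,0],[33,10],[46,0]]
[[1,6],[9,0],[13,15],[19,6],[20,0],[33,10],[46,0]]
[[1,6],[9,0],[13,15],[19,6],[20,0],[33,10],[46,0]]
[[1,6],[9,0],[13,15],[18,18],[33,10],[46,0]]
[[1,6],[9,0],[13,15],[18,18],[33,20],[37,10],[46,0]]
[[1,6],[9,0],[13,15],[18,18],[33,20],[37,10],[44,20],[46,0]]
[[1,6],[9,0],[13,15],[18,18],[33,20],[37,10],[44,20],[46,4],[47,0]]
[[1,6],[9,0],[13,15],[18,18],[33,20],[37,10],[44,20],[46,4],[47,0]]
[[1,6],[9,0],[13,15],[18,18],[33,20],[37,16],[44,20],[46,4],[47,0]]
[[1,6],[9,0],[13,15],[18,18],[33,20],[37,16],[44,20],[46,4],[47,0]]
[[1,6],[9,0],[13,15],[18,18],[33,20],[37,16],[44,20],[46,4],[47,0]]
[[1,6],[9,0],[13,15],[18,18],[33,20],[37,16],[44,20],[46,4],[47,0]]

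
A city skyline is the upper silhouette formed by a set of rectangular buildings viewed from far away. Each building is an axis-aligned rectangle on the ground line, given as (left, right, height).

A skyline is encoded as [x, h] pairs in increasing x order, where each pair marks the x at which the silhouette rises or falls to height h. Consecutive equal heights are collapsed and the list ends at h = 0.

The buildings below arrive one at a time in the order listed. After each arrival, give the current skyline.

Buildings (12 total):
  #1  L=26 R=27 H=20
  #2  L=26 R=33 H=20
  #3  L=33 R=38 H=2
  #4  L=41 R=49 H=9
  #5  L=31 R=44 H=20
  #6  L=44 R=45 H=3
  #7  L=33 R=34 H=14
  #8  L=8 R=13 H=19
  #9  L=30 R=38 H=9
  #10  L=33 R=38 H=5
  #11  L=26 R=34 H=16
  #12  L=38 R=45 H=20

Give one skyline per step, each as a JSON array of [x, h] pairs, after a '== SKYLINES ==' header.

== SKYLINES ==
[[26,20],[27,0]]
[[26,20],[33,0]]
[[26,20],[33,2],[38,0]]
[[26,20],[33,2],[38,0],[41,9],[49,0]]
[[26,20],[44,9],[49,0]]
[[26,20],[44,9],[49,0]]
[[26,20],[44,9],[49,0]]
[[8,19],[13,0],[26,20],[44,9],[49,0]]
[[8,19],[13,0],[26,20],[44,9],[49,0]]
[[8,19],[13,0],[26,20],[44,9],[49,0]]
[[8,19],[13,0],[26,20],[44,9],[49,0]]
[[8,19],[13,0],[26,20],[45,9],[49,0]]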